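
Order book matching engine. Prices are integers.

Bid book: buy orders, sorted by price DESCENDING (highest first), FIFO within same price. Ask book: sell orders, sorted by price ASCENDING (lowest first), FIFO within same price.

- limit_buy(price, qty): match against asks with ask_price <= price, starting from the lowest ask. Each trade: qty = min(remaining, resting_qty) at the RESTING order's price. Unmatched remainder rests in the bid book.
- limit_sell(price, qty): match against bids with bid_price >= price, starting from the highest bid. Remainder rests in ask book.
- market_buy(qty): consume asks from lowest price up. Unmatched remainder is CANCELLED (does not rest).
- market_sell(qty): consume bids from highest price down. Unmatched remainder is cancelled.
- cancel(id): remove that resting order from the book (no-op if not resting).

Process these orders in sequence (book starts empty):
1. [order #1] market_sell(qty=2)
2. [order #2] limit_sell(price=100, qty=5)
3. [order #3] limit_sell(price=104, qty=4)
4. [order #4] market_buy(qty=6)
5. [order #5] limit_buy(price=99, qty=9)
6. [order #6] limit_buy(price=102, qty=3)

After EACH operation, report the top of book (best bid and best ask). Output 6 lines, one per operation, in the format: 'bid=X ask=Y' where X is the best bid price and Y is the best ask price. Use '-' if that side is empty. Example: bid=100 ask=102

After op 1 [order #1] market_sell(qty=2): fills=none; bids=[-] asks=[-]
After op 2 [order #2] limit_sell(price=100, qty=5): fills=none; bids=[-] asks=[#2:5@100]
After op 3 [order #3] limit_sell(price=104, qty=4): fills=none; bids=[-] asks=[#2:5@100 #3:4@104]
After op 4 [order #4] market_buy(qty=6): fills=#4x#2:5@100 #4x#3:1@104; bids=[-] asks=[#3:3@104]
After op 5 [order #5] limit_buy(price=99, qty=9): fills=none; bids=[#5:9@99] asks=[#3:3@104]
After op 6 [order #6] limit_buy(price=102, qty=3): fills=none; bids=[#6:3@102 #5:9@99] asks=[#3:3@104]

Answer: bid=- ask=-
bid=- ask=100
bid=- ask=100
bid=- ask=104
bid=99 ask=104
bid=102 ask=104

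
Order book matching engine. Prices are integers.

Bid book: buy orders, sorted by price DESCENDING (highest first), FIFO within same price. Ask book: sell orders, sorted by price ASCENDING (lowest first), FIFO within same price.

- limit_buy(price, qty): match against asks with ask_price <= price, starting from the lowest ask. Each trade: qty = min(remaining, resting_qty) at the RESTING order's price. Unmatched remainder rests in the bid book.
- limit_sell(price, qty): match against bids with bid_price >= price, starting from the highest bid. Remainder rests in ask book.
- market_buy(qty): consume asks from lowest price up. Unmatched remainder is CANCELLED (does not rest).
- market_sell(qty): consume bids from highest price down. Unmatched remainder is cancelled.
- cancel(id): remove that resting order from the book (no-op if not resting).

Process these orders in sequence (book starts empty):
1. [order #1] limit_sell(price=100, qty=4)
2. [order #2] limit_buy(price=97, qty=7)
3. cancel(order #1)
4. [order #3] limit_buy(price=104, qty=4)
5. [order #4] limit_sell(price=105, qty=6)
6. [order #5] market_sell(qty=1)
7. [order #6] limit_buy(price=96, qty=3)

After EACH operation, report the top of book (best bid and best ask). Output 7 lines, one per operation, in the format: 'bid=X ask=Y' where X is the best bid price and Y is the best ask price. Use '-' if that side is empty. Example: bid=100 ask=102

After op 1 [order #1] limit_sell(price=100, qty=4): fills=none; bids=[-] asks=[#1:4@100]
After op 2 [order #2] limit_buy(price=97, qty=7): fills=none; bids=[#2:7@97] asks=[#1:4@100]
After op 3 cancel(order #1): fills=none; bids=[#2:7@97] asks=[-]
After op 4 [order #3] limit_buy(price=104, qty=4): fills=none; bids=[#3:4@104 #2:7@97] asks=[-]
After op 5 [order #4] limit_sell(price=105, qty=6): fills=none; bids=[#3:4@104 #2:7@97] asks=[#4:6@105]
After op 6 [order #5] market_sell(qty=1): fills=#3x#5:1@104; bids=[#3:3@104 #2:7@97] asks=[#4:6@105]
After op 7 [order #6] limit_buy(price=96, qty=3): fills=none; bids=[#3:3@104 #2:7@97 #6:3@96] asks=[#4:6@105]

Answer: bid=- ask=100
bid=97 ask=100
bid=97 ask=-
bid=104 ask=-
bid=104 ask=105
bid=104 ask=105
bid=104 ask=105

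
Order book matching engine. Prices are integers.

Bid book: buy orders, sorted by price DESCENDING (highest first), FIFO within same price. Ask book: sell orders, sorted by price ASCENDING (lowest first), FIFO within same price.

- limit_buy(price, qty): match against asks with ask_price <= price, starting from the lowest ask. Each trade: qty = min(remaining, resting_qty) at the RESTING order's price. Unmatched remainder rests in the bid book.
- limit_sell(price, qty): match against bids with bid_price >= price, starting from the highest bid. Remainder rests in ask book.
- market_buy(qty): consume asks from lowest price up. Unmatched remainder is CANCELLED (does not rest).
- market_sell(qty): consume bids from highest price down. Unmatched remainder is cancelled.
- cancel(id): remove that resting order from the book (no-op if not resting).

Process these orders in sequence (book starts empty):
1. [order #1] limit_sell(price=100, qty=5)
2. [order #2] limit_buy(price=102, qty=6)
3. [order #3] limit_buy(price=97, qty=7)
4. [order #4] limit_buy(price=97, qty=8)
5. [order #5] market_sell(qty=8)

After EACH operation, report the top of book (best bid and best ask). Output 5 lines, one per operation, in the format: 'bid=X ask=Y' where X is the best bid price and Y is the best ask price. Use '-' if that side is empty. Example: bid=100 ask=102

Answer: bid=- ask=100
bid=102 ask=-
bid=102 ask=-
bid=102 ask=-
bid=97 ask=-

Derivation:
After op 1 [order #1] limit_sell(price=100, qty=5): fills=none; bids=[-] asks=[#1:5@100]
After op 2 [order #2] limit_buy(price=102, qty=6): fills=#2x#1:5@100; bids=[#2:1@102] asks=[-]
After op 3 [order #3] limit_buy(price=97, qty=7): fills=none; bids=[#2:1@102 #3:7@97] asks=[-]
After op 4 [order #4] limit_buy(price=97, qty=8): fills=none; bids=[#2:1@102 #3:7@97 #4:8@97] asks=[-]
After op 5 [order #5] market_sell(qty=8): fills=#2x#5:1@102 #3x#5:7@97; bids=[#4:8@97] asks=[-]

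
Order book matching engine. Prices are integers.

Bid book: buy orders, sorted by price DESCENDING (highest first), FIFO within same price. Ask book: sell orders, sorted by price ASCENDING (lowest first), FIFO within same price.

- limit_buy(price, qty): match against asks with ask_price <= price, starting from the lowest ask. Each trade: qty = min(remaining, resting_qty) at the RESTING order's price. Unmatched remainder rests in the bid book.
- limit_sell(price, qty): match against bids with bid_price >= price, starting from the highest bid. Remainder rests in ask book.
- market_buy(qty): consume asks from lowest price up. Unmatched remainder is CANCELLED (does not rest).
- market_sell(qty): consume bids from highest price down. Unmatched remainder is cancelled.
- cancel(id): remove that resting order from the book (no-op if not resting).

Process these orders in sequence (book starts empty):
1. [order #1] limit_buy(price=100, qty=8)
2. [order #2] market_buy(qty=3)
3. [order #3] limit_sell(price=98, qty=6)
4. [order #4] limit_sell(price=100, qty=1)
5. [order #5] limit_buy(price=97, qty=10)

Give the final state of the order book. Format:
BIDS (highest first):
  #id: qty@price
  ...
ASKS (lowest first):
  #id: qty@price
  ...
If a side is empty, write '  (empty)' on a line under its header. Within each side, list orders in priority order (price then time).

Answer: BIDS (highest first):
  #1: 1@100
  #5: 10@97
ASKS (lowest first):
  (empty)

Derivation:
After op 1 [order #1] limit_buy(price=100, qty=8): fills=none; bids=[#1:8@100] asks=[-]
After op 2 [order #2] market_buy(qty=3): fills=none; bids=[#1:8@100] asks=[-]
After op 3 [order #3] limit_sell(price=98, qty=6): fills=#1x#3:6@100; bids=[#1:2@100] asks=[-]
After op 4 [order #4] limit_sell(price=100, qty=1): fills=#1x#4:1@100; bids=[#1:1@100] asks=[-]
After op 5 [order #5] limit_buy(price=97, qty=10): fills=none; bids=[#1:1@100 #5:10@97] asks=[-]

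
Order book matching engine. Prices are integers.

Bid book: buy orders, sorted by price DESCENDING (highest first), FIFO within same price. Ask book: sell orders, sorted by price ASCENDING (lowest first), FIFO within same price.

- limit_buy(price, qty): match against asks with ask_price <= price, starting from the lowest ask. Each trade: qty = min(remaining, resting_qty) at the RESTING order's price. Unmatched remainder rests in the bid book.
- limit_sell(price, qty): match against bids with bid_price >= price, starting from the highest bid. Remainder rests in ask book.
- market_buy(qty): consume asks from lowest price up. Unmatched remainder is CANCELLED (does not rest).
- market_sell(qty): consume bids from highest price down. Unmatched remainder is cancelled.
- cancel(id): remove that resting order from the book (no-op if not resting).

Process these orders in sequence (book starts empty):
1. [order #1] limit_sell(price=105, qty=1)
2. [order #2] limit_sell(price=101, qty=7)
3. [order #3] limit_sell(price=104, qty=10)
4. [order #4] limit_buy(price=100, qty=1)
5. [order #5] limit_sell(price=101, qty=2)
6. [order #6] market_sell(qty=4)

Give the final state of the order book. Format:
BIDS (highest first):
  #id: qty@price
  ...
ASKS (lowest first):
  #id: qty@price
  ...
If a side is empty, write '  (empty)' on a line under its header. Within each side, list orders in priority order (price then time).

Answer: BIDS (highest first):
  (empty)
ASKS (lowest first):
  #2: 7@101
  #5: 2@101
  #3: 10@104
  #1: 1@105

Derivation:
After op 1 [order #1] limit_sell(price=105, qty=1): fills=none; bids=[-] asks=[#1:1@105]
After op 2 [order #2] limit_sell(price=101, qty=7): fills=none; bids=[-] asks=[#2:7@101 #1:1@105]
After op 3 [order #3] limit_sell(price=104, qty=10): fills=none; bids=[-] asks=[#2:7@101 #3:10@104 #1:1@105]
After op 4 [order #4] limit_buy(price=100, qty=1): fills=none; bids=[#4:1@100] asks=[#2:7@101 #3:10@104 #1:1@105]
After op 5 [order #5] limit_sell(price=101, qty=2): fills=none; bids=[#4:1@100] asks=[#2:7@101 #5:2@101 #3:10@104 #1:1@105]
After op 6 [order #6] market_sell(qty=4): fills=#4x#6:1@100; bids=[-] asks=[#2:7@101 #5:2@101 #3:10@104 #1:1@105]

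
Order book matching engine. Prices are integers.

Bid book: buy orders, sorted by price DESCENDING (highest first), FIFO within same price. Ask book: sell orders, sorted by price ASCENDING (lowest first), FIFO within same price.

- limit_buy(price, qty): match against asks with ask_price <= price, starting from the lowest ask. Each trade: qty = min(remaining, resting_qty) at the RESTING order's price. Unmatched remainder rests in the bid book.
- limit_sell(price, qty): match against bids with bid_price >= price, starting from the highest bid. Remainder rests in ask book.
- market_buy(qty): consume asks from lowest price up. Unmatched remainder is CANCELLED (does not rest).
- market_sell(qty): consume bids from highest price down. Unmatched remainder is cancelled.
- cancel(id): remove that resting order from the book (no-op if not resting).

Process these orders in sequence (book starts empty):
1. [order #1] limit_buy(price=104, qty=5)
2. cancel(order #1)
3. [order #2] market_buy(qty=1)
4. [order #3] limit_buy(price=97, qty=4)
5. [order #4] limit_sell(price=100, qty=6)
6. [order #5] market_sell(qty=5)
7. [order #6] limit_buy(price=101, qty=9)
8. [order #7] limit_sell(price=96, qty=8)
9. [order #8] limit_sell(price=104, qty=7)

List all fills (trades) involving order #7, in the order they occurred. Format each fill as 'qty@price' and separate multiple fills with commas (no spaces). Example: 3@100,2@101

Answer: 3@101

Derivation:
After op 1 [order #1] limit_buy(price=104, qty=5): fills=none; bids=[#1:5@104] asks=[-]
After op 2 cancel(order #1): fills=none; bids=[-] asks=[-]
After op 3 [order #2] market_buy(qty=1): fills=none; bids=[-] asks=[-]
After op 4 [order #3] limit_buy(price=97, qty=4): fills=none; bids=[#3:4@97] asks=[-]
After op 5 [order #4] limit_sell(price=100, qty=6): fills=none; bids=[#3:4@97] asks=[#4:6@100]
After op 6 [order #5] market_sell(qty=5): fills=#3x#5:4@97; bids=[-] asks=[#4:6@100]
After op 7 [order #6] limit_buy(price=101, qty=9): fills=#6x#4:6@100; bids=[#6:3@101] asks=[-]
After op 8 [order #7] limit_sell(price=96, qty=8): fills=#6x#7:3@101; bids=[-] asks=[#7:5@96]
After op 9 [order #8] limit_sell(price=104, qty=7): fills=none; bids=[-] asks=[#7:5@96 #8:7@104]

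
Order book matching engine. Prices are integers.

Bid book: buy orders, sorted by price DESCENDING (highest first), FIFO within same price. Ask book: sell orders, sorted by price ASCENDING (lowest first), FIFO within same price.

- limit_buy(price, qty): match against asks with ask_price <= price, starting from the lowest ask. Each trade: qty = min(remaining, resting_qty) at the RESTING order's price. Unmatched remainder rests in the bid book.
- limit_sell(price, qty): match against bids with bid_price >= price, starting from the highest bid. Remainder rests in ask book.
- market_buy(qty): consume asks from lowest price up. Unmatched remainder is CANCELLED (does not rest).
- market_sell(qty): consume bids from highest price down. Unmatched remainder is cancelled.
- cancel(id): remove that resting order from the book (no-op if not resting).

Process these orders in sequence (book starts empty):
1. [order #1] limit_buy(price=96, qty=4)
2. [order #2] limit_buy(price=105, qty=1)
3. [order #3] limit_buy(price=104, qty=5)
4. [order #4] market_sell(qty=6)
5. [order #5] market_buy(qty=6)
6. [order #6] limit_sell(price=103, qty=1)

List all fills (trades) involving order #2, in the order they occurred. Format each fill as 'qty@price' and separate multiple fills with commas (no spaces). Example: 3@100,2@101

Answer: 1@105

Derivation:
After op 1 [order #1] limit_buy(price=96, qty=4): fills=none; bids=[#1:4@96] asks=[-]
After op 2 [order #2] limit_buy(price=105, qty=1): fills=none; bids=[#2:1@105 #1:4@96] asks=[-]
After op 3 [order #3] limit_buy(price=104, qty=5): fills=none; bids=[#2:1@105 #3:5@104 #1:4@96] asks=[-]
After op 4 [order #4] market_sell(qty=6): fills=#2x#4:1@105 #3x#4:5@104; bids=[#1:4@96] asks=[-]
After op 5 [order #5] market_buy(qty=6): fills=none; bids=[#1:4@96] asks=[-]
After op 6 [order #6] limit_sell(price=103, qty=1): fills=none; bids=[#1:4@96] asks=[#6:1@103]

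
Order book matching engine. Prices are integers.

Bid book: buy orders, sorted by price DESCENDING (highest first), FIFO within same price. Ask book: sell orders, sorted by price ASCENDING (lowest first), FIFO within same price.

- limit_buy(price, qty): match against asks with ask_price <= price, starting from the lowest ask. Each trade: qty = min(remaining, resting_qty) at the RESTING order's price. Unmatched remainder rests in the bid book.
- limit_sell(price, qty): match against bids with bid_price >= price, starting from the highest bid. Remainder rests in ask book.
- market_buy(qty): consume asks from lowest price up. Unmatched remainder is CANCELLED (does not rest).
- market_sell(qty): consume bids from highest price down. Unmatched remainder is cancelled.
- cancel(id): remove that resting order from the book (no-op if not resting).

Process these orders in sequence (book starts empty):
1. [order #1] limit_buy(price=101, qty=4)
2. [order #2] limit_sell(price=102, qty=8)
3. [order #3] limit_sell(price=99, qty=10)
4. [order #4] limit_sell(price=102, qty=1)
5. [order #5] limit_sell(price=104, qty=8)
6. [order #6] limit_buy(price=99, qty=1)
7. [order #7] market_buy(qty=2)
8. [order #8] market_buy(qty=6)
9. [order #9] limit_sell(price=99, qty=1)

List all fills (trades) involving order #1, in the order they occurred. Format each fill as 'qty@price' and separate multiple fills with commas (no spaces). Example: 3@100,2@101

After op 1 [order #1] limit_buy(price=101, qty=4): fills=none; bids=[#1:4@101] asks=[-]
After op 2 [order #2] limit_sell(price=102, qty=8): fills=none; bids=[#1:4@101] asks=[#2:8@102]
After op 3 [order #3] limit_sell(price=99, qty=10): fills=#1x#3:4@101; bids=[-] asks=[#3:6@99 #2:8@102]
After op 4 [order #4] limit_sell(price=102, qty=1): fills=none; bids=[-] asks=[#3:6@99 #2:8@102 #4:1@102]
After op 5 [order #5] limit_sell(price=104, qty=8): fills=none; bids=[-] asks=[#3:6@99 #2:8@102 #4:1@102 #5:8@104]
After op 6 [order #6] limit_buy(price=99, qty=1): fills=#6x#3:1@99; bids=[-] asks=[#3:5@99 #2:8@102 #4:1@102 #5:8@104]
After op 7 [order #7] market_buy(qty=2): fills=#7x#3:2@99; bids=[-] asks=[#3:3@99 #2:8@102 #4:1@102 #5:8@104]
After op 8 [order #8] market_buy(qty=6): fills=#8x#3:3@99 #8x#2:3@102; bids=[-] asks=[#2:5@102 #4:1@102 #5:8@104]
After op 9 [order #9] limit_sell(price=99, qty=1): fills=none; bids=[-] asks=[#9:1@99 #2:5@102 #4:1@102 #5:8@104]

Answer: 4@101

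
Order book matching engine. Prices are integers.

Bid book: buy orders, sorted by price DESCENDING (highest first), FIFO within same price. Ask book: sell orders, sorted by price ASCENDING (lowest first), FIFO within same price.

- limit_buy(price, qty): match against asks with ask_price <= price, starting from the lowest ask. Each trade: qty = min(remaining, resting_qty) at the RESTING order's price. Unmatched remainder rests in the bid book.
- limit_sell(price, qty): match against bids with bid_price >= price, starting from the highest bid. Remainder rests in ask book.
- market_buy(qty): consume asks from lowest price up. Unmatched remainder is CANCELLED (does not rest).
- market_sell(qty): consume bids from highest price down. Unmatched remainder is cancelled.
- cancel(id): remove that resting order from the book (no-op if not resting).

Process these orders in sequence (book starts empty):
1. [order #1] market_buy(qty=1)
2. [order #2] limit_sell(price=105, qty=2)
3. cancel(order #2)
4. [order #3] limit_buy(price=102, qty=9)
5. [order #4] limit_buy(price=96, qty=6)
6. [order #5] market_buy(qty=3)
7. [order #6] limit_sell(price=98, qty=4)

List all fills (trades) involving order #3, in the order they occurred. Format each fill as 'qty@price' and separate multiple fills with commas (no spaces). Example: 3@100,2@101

After op 1 [order #1] market_buy(qty=1): fills=none; bids=[-] asks=[-]
After op 2 [order #2] limit_sell(price=105, qty=2): fills=none; bids=[-] asks=[#2:2@105]
After op 3 cancel(order #2): fills=none; bids=[-] asks=[-]
After op 4 [order #3] limit_buy(price=102, qty=9): fills=none; bids=[#3:9@102] asks=[-]
After op 5 [order #4] limit_buy(price=96, qty=6): fills=none; bids=[#3:9@102 #4:6@96] asks=[-]
After op 6 [order #5] market_buy(qty=3): fills=none; bids=[#3:9@102 #4:6@96] asks=[-]
After op 7 [order #6] limit_sell(price=98, qty=4): fills=#3x#6:4@102; bids=[#3:5@102 #4:6@96] asks=[-]

Answer: 4@102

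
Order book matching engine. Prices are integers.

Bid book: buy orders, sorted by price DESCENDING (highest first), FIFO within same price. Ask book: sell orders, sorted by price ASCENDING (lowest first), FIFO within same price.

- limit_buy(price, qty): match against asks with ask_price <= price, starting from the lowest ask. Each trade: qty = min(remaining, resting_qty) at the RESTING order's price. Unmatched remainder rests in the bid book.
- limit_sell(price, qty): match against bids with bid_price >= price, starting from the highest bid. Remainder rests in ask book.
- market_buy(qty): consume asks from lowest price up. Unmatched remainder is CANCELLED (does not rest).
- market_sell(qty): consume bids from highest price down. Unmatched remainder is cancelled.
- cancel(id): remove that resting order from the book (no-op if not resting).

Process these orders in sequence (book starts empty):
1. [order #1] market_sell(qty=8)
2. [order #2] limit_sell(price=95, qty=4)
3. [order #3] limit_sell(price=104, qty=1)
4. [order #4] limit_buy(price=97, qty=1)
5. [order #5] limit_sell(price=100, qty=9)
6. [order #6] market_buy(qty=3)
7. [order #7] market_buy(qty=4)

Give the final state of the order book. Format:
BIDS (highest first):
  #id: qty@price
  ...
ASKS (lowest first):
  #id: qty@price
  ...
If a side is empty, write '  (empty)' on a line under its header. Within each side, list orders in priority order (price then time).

Answer: BIDS (highest first):
  (empty)
ASKS (lowest first):
  #5: 5@100
  #3: 1@104

Derivation:
After op 1 [order #1] market_sell(qty=8): fills=none; bids=[-] asks=[-]
After op 2 [order #2] limit_sell(price=95, qty=4): fills=none; bids=[-] asks=[#2:4@95]
After op 3 [order #3] limit_sell(price=104, qty=1): fills=none; bids=[-] asks=[#2:4@95 #3:1@104]
After op 4 [order #4] limit_buy(price=97, qty=1): fills=#4x#2:1@95; bids=[-] asks=[#2:3@95 #3:1@104]
After op 5 [order #5] limit_sell(price=100, qty=9): fills=none; bids=[-] asks=[#2:3@95 #5:9@100 #3:1@104]
After op 6 [order #6] market_buy(qty=3): fills=#6x#2:3@95; bids=[-] asks=[#5:9@100 #3:1@104]
After op 7 [order #7] market_buy(qty=4): fills=#7x#5:4@100; bids=[-] asks=[#5:5@100 #3:1@104]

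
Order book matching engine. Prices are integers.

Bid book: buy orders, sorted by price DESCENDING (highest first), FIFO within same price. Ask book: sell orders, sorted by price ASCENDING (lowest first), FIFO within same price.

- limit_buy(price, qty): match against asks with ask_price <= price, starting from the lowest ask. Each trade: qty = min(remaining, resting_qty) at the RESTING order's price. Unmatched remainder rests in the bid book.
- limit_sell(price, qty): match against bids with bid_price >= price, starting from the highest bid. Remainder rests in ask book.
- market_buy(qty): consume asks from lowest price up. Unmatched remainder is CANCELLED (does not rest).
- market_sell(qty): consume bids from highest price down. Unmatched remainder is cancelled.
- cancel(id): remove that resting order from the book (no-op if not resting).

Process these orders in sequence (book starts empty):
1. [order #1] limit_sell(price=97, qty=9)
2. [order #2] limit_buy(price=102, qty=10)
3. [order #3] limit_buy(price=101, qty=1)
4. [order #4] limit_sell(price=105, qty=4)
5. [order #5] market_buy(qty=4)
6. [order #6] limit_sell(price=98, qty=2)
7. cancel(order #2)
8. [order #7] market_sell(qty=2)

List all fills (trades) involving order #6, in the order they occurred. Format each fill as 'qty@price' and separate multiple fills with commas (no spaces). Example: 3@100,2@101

After op 1 [order #1] limit_sell(price=97, qty=9): fills=none; bids=[-] asks=[#1:9@97]
After op 2 [order #2] limit_buy(price=102, qty=10): fills=#2x#1:9@97; bids=[#2:1@102] asks=[-]
After op 3 [order #3] limit_buy(price=101, qty=1): fills=none; bids=[#2:1@102 #3:1@101] asks=[-]
After op 4 [order #4] limit_sell(price=105, qty=4): fills=none; bids=[#2:1@102 #3:1@101] asks=[#4:4@105]
After op 5 [order #5] market_buy(qty=4): fills=#5x#4:4@105; bids=[#2:1@102 #3:1@101] asks=[-]
After op 6 [order #6] limit_sell(price=98, qty=2): fills=#2x#6:1@102 #3x#6:1@101; bids=[-] asks=[-]
After op 7 cancel(order #2): fills=none; bids=[-] asks=[-]
After op 8 [order #7] market_sell(qty=2): fills=none; bids=[-] asks=[-]

Answer: 1@102,1@101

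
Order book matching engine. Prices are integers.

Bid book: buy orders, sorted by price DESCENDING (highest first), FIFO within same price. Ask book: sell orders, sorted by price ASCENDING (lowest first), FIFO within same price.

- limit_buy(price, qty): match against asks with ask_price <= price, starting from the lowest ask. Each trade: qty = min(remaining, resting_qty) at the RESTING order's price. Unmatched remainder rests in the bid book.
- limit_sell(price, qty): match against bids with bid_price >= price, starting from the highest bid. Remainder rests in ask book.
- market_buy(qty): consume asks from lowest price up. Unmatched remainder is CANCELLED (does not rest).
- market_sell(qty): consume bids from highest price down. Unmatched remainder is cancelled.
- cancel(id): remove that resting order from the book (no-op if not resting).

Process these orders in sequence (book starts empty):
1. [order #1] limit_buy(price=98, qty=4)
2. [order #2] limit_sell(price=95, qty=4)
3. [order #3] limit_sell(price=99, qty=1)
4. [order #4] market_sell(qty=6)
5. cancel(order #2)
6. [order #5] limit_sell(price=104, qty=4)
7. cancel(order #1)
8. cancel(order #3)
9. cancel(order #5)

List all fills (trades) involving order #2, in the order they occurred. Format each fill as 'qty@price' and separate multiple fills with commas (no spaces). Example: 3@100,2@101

Answer: 4@98

Derivation:
After op 1 [order #1] limit_buy(price=98, qty=4): fills=none; bids=[#1:4@98] asks=[-]
After op 2 [order #2] limit_sell(price=95, qty=4): fills=#1x#2:4@98; bids=[-] asks=[-]
After op 3 [order #3] limit_sell(price=99, qty=1): fills=none; bids=[-] asks=[#3:1@99]
After op 4 [order #4] market_sell(qty=6): fills=none; bids=[-] asks=[#3:1@99]
After op 5 cancel(order #2): fills=none; bids=[-] asks=[#3:1@99]
After op 6 [order #5] limit_sell(price=104, qty=4): fills=none; bids=[-] asks=[#3:1@99 #5:4@104]
After op 7 cancel(order #1): fills=none; bids=[-] asks=[#3:1@99 #5:4@104]
After op 8 cancel(order #3): fills=none; bids=[-] asks=[#5:4@104]
After op 9 cancel(order #5): fills=none; bids=[-] asks=[-]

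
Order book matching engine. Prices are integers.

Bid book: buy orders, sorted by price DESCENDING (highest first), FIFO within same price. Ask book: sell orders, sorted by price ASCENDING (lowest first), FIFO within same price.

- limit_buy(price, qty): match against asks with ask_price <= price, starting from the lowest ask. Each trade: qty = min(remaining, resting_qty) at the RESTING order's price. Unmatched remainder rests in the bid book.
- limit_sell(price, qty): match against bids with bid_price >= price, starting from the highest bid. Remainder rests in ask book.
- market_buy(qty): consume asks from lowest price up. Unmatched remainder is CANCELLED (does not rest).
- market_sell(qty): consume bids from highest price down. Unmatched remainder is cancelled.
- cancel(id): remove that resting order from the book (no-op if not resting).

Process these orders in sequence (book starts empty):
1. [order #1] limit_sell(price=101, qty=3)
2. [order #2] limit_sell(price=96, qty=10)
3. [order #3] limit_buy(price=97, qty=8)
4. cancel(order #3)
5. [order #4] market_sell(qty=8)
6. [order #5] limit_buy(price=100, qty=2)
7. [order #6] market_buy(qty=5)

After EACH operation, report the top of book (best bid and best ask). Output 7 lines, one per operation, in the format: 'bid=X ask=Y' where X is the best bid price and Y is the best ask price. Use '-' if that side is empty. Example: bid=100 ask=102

Answer: bid=- ask=101
bid=- ask=96
bid=- ask=96
bid=- ask=96
bid=- ask=96
bid=- ask=101
bid=- ask=-

Derivation:
After op 1 [order #1] limit_sell(price=101, qty=3): fills=none; bids=[-] asks=[#1:3@101]
After op 2 [order #2] limit_sell(price=96, qty=10): fills=none; bids=[-] asks=[#2:10@96 #1:3@101]
After op 3 [order #3] limit_buy(price=97, qty=8): fills=#3x#2:8@96; bids=[-] asks=[#2:2@96 #1:3@101]
After op 4 cancel(order #3): fills=none; bids=[-] asks=[#2:2@96 #1:3@101]
After op 5 [order #4] market_sell(qty=8): fills=none; bids=[-] asks=[#2:2@96 #1:3@101]
After op 6 [order #5] limit_buy(price=100, qty=2): fills=#5x#2:2@96; bids=[-] asks=[#1:3@101]
After op 7 [order #6] market_buy(qty=5): fills=#6x#1:3@101; bids=[-] asks=[-]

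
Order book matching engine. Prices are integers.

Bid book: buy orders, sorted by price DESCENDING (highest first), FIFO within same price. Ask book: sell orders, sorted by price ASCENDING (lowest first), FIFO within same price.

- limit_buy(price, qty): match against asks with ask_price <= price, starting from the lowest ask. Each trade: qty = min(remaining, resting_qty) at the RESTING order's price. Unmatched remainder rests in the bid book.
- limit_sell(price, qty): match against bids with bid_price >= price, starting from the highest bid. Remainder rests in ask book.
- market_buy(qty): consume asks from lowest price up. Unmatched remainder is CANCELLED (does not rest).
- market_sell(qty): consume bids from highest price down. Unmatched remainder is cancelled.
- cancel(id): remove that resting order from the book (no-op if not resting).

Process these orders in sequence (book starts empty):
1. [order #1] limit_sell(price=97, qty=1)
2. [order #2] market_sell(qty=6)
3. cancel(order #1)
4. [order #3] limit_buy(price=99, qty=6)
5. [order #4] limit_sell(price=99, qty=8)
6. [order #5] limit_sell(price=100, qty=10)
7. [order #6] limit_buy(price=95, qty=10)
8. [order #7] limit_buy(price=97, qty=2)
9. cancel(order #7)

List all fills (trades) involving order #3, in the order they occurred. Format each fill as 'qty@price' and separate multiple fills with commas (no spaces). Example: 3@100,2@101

After op 1 [order #1] limit_sell(price=97, qty=1): fills=none; bids=[-] asks=[#1:1@97]
After op 2 [order #2] market_sell(qty=6): fills=none; bids=[-] asks=[#1:1@97]
After op 3 cancel(order #1): fills=none; bids=[-] asks=[-]
After op 4 [order #3] limit_buy(price=99, qty=6): fills=none; bids=[#3:6@99] asks=[-]
After op 5 [order #4] limit_sell(price=99, qty=8): fills=#3x#4:6@99; bids=[-] asks=[#4:2@99]
After op 6 [order #5] limit_sell(price=100, qty=10): fills=none; bids=[-] asks=[#4:2@99 #5:10@100]
After op 7 [order #6] limit_buy(price=95, qty=10): fills=none; bids=[#6:10@95] asks=[#4:2@99 #5:10@100]
After op 8 [order #7] limit_buy(price=97, qty=2): fills=none; bids=[#7:2@97 #6:10@95] asks=[#4:2@99 #5:10@100]
After op 9 cancel(order #7): fills=none; bids=[#6:10@95] asks=[#4:2@99 #5:10@100]

Answer: 6@99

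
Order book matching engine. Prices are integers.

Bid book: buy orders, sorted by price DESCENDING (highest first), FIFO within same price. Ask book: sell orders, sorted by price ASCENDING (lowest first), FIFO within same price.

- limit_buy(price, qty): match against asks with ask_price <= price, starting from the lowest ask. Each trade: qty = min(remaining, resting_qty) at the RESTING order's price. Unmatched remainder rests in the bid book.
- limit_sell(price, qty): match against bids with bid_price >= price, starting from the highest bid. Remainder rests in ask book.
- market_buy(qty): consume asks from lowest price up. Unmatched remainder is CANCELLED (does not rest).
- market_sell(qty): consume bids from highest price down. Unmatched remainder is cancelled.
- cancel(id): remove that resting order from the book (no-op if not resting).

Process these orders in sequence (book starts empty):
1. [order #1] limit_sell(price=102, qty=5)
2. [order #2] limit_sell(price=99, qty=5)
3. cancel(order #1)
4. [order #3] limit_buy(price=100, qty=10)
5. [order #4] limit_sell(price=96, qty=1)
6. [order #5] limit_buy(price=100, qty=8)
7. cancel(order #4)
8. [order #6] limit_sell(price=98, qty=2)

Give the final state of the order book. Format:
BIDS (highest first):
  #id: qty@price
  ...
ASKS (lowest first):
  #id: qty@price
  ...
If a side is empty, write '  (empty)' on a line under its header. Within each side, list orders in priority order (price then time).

Answer: BIDS (highest first):
  #3: 2@100
  #5: 8@100
ASKS (lowest first):
  (empty)

Derivation:
After op 1 [order #1] limit_sell(price=102, qty=5): fills=none; bids=[-] asks=[#1:5@102]
After op 2 [order #2] limit_sell(price=99, qty=5): fills=none; bids=[-] asks=[#2:5@99 #1:5@102]
After op 3 cancel(order #1): fills=none; bids=[-] asks=[#2:5@99]
After op 4 [order #3] limit_buy(price=100, qty=10): fills=#3x#2:5@99; bids=[#3:5@100] asks=[-]
After op 5 [order #4] limit_sell(price=96, qty=1): fills=#3x#4:1@100; bids=[#3:4@100] asks=[-]
After op 6 [order #5] limit_buy(price=100, qty=8): fills=none; bids=[#3:4@100 #5:8@100] asks=[-]
After op 7 cancel(order #4): fills=none; bids=[#3:4@100 #5:8@100] asks=[-]
After op 8 [order #6] limit_sell(price=98, qty=2): fills=#3x#6:2@100; bids=[#3:2@100 #5:8@100] asks=[-]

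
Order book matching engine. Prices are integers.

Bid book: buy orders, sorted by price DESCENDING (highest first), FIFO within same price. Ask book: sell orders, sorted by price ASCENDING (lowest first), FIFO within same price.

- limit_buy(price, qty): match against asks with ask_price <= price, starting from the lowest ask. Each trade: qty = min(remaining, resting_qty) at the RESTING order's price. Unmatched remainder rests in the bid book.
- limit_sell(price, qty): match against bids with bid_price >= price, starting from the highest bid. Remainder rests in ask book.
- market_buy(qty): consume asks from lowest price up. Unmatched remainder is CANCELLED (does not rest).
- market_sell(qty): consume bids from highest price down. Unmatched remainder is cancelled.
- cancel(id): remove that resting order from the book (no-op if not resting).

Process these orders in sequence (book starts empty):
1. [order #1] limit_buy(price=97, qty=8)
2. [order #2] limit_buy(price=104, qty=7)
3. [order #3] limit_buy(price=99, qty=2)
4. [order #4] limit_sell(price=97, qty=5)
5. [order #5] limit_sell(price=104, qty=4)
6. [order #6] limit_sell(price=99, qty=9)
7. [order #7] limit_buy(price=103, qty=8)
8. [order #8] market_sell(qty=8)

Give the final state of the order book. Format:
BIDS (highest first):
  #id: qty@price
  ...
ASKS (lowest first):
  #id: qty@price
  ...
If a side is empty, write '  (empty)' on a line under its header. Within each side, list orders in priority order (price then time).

Answer: BIDS (highest first):
  #1: 1@97
ASKS (lowest first):
  #5: 2@104

Derivation:
After op 1 [order #1] limit_buy(price=97, qty=8): fills=none; bids=[#1:8@97] asks=[-]
After op 2 [order #2] limit_buy(price=104, qty=7): fills=none; bids=[#2:7@104 #1:8@97] asks=[-]
After op 3 [order #3] limit_buy(price=99, qty=2): fills=none; bids=[#2:7@104 #3:2@99 #1:8@97] asks=[-]
After op 4 [order #4] limit_sell(price=97, qty=5): fills=#2x#4:5@104; bids=[#2:2@104 #3:2@99 #1:8@97] asks=[-]
After op 5 [order #5] limit_sell(price=104, qty=4): fills=#2x#5:2@104; bids=[#3:2@99 #1:8@97] asks=[#5:2@104]
After op 6 [order #6] limit_sell(price=99, qty=9): fills=#3x#6:2@99; bids=[#1:8@97] asks=[#6:7@99 #5:2@104]
After op 7 [order #7] limit_buy(price=103, qty=8): fills=#7x#6:7@99; bids=[#7:1@103 #1:8@97] asks=[#5:2@104]
After op 8 [order #8] market_sell(qty=8): fills=#7x#8:1@103 #1x#8:7@97; bids=[#1:1@97] asks=[#5:2@104]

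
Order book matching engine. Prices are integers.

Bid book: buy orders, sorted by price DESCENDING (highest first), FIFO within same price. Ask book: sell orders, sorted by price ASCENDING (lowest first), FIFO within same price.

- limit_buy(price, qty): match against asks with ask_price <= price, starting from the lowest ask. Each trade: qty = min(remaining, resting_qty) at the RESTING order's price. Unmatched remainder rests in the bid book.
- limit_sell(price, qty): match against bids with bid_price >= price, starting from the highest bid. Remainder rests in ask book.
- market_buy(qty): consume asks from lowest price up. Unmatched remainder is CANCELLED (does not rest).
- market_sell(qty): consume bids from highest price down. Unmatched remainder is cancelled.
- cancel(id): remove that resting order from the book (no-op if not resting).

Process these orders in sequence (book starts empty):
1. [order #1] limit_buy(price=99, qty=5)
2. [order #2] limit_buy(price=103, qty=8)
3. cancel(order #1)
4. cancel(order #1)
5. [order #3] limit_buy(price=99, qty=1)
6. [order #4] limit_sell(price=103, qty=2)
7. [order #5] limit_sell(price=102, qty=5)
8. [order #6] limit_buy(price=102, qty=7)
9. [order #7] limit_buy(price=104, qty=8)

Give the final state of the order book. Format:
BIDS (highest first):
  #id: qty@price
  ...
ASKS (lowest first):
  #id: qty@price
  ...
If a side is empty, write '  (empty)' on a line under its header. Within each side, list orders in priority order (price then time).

Answer: BIDS (highest first):
  #7: 8@104
  #2: 1@103
  #6: 7@102
  #3: 1@99
ASKS (lowest first):
  (empty)

Derivation:
After op 1 [order #1] limit_buy(price=99, qty=5): fills=none; bids=[#1:5@99] asks=[-]
After op 2 [order #2] limit_buy(price=103, qty=8): fills=none; bids=[#2:8@103 #1:5@99] asks=[-]
After op 3 cancel(order #1): fills=none; bids=[#2:8@103] asks=[-]
After op 4 cancel(order #1): fills=none; bids=[#2:8@103] asks=[-]
After op 5 [order #3] limit_buy(price=99, qty=1): fills=none; bids=[#2:8@103 #3:1@99] asks=[-]
After op 6 [order #4] limit_sell(price=103, qty=2): fills=#2x#4:2@103; bids=[#2:6@103 #3:1@99] asks=[-]
After op 7 [order #5] limit_sell(price=102, qty=5): fills=#2x#5:5@103; bids=[#2:1@103 #3:1@99] asks=[-]
After op 8 [order #6] limit_buy(price=102, qty=7): fills=none; bids=[#2:1@103 #6:7@102 #3:1@99] asks=[-]
After op 9 [order #7] limit_buy(price=104, qty=8): fills=none; bids=[#7:8@104 #2:1@103 #6:7@102 #3:1@99] asks=[-]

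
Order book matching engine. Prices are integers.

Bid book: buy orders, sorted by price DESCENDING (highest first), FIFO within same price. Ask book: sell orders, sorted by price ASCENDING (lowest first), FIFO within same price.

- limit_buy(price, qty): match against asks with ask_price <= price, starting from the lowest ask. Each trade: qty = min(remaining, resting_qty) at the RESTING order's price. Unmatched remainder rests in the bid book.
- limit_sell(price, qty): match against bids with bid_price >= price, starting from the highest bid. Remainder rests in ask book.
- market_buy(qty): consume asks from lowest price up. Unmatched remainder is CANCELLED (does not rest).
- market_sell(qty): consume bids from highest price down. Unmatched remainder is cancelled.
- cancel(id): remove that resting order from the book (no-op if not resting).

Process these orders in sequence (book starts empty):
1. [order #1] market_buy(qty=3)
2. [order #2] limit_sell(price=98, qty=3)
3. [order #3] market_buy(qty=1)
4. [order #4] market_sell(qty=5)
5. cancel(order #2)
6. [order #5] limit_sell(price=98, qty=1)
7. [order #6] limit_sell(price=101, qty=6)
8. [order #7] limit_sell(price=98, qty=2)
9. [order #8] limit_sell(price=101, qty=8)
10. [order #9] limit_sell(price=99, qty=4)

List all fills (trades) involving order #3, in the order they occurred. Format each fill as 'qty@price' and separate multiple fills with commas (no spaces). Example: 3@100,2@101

Answer: 1@98

Derivation:
After op 1 [order #1] market_buy(qty=3): fills=none; bids=[-] asks=[-]
After op 2 [order #2] limit_sell(price=98, qty=3): fills=none; bids=[-] asks=[#2:3@98]
After op 3 [order #3] market_buy(qty=1): fills=#3x#2:1@98; bids=[-] asks=[#2:2@98]
After op 4 [order #4] market_sell(qty=5): fills=none; bids=[-] asks=[#2:2@98]
After op 5 cancel(order #2): fills=none; bids=[-] asks=[-]
After op 6 [order #5] limit_sell(price=98, qty=1): fills=none; bids=[-] asks=[#5:1@98]
After op 7 [order #6] limit_sell(price=101, qty=6): fills=none; bids=[-] asks=[#5:1@98 #6:6@101]
After op 8 [order #7] limit_sell(price=98, qty=2): fills=none; bids=[-] asks=[#5:1@98 #7:2@98 #6:6@101]
After op 9 [order #8] limit_sell(price=101, qty=8): fills=none; bids=[-] asks=[#5:1@98 #7:2@98 #6:6@101 #8:8@101]
After op 10 [order #9] limit_sell(price=99, qty=4): fills=none; bids=[-] asks=[#5:1@98 #7:2@98 #9:4@99 #6:6@101 #8:8@101]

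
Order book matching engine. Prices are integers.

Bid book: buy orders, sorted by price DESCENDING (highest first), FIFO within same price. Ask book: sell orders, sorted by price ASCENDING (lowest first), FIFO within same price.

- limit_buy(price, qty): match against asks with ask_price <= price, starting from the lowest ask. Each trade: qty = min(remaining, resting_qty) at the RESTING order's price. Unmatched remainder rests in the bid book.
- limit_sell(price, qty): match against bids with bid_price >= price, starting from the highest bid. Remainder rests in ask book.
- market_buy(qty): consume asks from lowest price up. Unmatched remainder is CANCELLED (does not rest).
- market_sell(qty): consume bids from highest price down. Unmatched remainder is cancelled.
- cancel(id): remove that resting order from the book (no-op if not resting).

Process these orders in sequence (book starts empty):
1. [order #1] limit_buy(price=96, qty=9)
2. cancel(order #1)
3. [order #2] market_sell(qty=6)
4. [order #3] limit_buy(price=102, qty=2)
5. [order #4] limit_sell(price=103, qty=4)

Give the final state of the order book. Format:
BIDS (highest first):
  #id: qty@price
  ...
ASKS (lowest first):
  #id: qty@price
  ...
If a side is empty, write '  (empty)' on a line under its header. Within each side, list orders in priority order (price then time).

After op 1 [order #1] limit_buy(price=96, qty=9): fills=none; bids=[#1:9@96] asks=[-]
After op 2 cancel(order #1): fills=none; bids=[-] asks=[-]
After op 3 [order #2] market_sell(qty=6): fills=none; bids=[-] asks=[-]
After op 4 [order #3] limit_buy(price=102, qty=2): fills=none; bids=[#3:2@102] asks=[-]
After op 5 [order #4] limit_sell(price=103, qty=4): fills=none; bids=[#3:2@102] asks=[#4:4@103]

Answer: BIDS (highest first):
  #3: 2@102
ASKS (lowest first):
  #4: 4@103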